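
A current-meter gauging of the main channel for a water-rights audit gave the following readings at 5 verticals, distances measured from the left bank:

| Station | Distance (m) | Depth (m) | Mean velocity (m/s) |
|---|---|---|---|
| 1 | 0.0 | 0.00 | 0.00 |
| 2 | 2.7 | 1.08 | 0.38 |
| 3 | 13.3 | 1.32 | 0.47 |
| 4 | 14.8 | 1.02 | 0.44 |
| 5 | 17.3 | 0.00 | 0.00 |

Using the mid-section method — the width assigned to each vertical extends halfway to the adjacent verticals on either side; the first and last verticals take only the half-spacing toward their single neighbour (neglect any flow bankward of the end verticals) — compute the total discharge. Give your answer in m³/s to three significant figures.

w_2 = (13.3 − 0.0)/2 = 6.65 m; q_2 = 0.38 × 1.08 × 6.65 = 2.729 m³/s
w_3 = (14.8 − 2.7)/2 = 6.05 m; q_3 = 0.47 × 1.32 × 6.05 = 3.753 m³/s
w_4 = (17.3 − 13.3)/2 = 2 m; q_4 = 0.44 × 1.02 × 2 = 0.8976 m³/s
Stations 1, 5 contribute zero (depth or velocity is 0).
Q = Σ qᵢ = 7.380 m³/s

7.38 m³/s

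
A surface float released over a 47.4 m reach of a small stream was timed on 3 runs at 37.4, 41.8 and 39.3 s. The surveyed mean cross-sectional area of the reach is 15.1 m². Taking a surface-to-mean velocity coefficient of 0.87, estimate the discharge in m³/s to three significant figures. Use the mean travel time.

t̄ = (37.4 + 41.8 + 39.3) / 3 = 39.5 s
v_surface = L / t̄ = 47.4 / 39.5 = 1.200 m/s
v_mean = 0.87 × 1.200 = 1.044 m/s
Q = A × v_mean = 15.1 × 1.044 = 15.76 m³/s

15.8 m³/s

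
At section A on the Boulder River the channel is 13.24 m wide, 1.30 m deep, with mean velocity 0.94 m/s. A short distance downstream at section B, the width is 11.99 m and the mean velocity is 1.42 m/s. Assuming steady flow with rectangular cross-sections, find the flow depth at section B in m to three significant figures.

Q = A₁V₁ = (13.24×1.30) × 0.94 = 16.18 m³/s
d₂ = Q/(b₂ V₂) = 16.18/(11.99×1.42) = 0.9503 m

0.950 m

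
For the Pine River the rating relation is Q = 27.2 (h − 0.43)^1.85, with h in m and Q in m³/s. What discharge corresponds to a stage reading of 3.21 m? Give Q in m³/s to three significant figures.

180 m³/s

Q = 27.2 × (3.21 − 0.43)^1.85 = 27.2 × 2.78^1.85 = 180.3 m³/s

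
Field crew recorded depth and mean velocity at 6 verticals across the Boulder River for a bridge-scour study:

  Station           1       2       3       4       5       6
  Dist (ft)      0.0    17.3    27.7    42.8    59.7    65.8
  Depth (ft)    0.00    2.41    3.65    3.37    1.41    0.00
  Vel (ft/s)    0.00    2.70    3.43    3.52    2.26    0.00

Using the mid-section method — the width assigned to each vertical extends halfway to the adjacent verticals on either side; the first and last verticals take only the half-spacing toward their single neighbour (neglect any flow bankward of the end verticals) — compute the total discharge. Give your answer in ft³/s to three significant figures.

w_2 = (27.7 − 0.0)/2 = 13.85 ft; q_2 = 2.70 × 2.41 × 13.85 = 90.12 ft³/s
w_3 = (42.8 − 17.3)/2 = 12.75 ft; q_3 = 3.43 × 3.65 × 12.75 = 159.6 ft³/s
w_4 = (59.7 − 27.7)/2 = 16 ft; q_4 = 3.52 × 3.37 × 16 = 189.8 ft³/s
w_5 = (65.8 − 42.8)/2 = 11.5 ft; q_5 = 2.26 × 1.41 × 11.5 = 36.65 ft³/s
Stations 1, 6 contribute zero (depth or velocity is 0).
Q = Σ qᵢ = 476.2 ft³/s

476 ft³/s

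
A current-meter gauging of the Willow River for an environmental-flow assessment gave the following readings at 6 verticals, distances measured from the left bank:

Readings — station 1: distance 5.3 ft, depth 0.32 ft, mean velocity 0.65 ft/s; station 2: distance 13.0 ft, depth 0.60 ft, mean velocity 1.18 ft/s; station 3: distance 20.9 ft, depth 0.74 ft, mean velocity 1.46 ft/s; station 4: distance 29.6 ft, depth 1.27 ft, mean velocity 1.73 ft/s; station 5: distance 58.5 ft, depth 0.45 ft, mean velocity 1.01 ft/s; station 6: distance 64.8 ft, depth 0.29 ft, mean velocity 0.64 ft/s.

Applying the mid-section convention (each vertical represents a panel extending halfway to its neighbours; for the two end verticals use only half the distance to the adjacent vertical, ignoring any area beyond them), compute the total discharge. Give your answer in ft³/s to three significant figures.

w_1 = (13.0 − 5.3)/2 = 3.85 ft; q_1 = 0.65 × 0.32 × 3.85 = 0.8008 ft³/s
w_2 = (20.9 − 5.3)/2 = 7.8 ft; q_2 = 1.18 × 0.60 × 7.8 = 5.522 ft³/s
w_3 = (29.6 − 13.0)/2 = 8.3 ft; q_3 = 1.46 × 0.74 × 8.3 = 8.967 ft³/s
w_4 = (58.5 − 20.9)/2 = 18.8 ft; q_4 = 1.73 × 1.27 × 18.8 = 41.31 ft³/s
w_5 = (64.8 − 29.6)/2 = 17.6 ft; q_5 = 1.01 × 0.45 × 17.6 = 7.999 ft³/s
w_6 = (64.8 − 58.5)/2 = 3.15 ft; q_6 = 0.64 × 0.29 × 3.15 = 0.5846 ft³/s
Q = Σ qᵢ = 65.18 ft³/s

65.2 ft³/s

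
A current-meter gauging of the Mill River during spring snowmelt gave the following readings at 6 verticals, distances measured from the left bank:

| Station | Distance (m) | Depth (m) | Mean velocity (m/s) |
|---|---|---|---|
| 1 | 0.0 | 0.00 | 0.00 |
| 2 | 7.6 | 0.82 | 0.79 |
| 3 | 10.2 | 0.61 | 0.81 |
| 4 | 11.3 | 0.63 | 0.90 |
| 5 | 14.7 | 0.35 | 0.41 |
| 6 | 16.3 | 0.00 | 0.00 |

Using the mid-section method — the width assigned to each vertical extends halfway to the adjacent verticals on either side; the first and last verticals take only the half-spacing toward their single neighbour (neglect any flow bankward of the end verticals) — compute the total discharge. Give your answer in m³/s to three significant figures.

w_2 = (10.2 − 0.0)/2 = 5.1 m; q_2 = 0.79 × 0.82 × 5.1 = 3.304 m³/s
w_3 = (11.3 − 7.6)/2 = 1.85 m; q_3 = 0.81 × 0.61 × 1.85 = 0.9141 m³/s
w_4 = (14.7 − 10.2)/2 = 2.25 m; q_4 = 0.90 × 0.63 × 2.25 = 1.276 m³/s
w_5 = (16.3 − 11.3)/2 = 2.5 m; q_5 = 0.41 × 0.35 × 2.5 = 0.3588 m³/s
Stations 1, 6 contribute zero (depth or velocity is 0).
Q = Σ qᵢ = 5.852 m³/s

5.85 m³/s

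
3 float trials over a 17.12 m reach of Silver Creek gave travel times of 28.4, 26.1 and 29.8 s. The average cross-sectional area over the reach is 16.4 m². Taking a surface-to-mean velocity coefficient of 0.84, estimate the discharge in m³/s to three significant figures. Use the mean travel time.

t̄ = (28.4 + 26.1 + 29.8) / 3 = 28.1 s
v_surface = L / t̄ = 17.12 / 28.1 = 0.6093 m/s
v_mean = 0.84 × 0.6093 = 0.5118 m/s
Q = A × v_mean = 16.4 × 0.5118 = 8.393 m³/s

8.39 m³/s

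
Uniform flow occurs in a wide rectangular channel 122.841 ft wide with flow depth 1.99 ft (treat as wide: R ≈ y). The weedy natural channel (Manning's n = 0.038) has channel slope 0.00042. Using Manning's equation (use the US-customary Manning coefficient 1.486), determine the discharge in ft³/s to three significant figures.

A = b·y = 122.841 × 1.99 = 244.5 ft²
Wide channel: R ≈ y = 1.99 ft
Q = (1.486/n)·A·R^(2/3)·S^(1/2) = (1.486/0.038) × 244.5 × 1.990^(2/3) × 0.00042^(1/2) = 310.0 ft³/s

310 ft³/s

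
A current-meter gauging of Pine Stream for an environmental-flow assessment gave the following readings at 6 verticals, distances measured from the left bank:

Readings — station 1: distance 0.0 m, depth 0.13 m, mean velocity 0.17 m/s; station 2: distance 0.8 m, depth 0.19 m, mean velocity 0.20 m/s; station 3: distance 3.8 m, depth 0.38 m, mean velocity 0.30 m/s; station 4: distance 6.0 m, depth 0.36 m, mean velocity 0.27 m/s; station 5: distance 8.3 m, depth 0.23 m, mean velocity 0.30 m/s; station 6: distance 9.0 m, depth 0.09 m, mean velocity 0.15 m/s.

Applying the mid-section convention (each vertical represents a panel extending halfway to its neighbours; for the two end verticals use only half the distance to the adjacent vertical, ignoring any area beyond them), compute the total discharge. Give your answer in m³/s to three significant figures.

w_1 = (0.8 − 0.0)/2 = 0.4 m; q_1 = 0.17 × 0.13 × 0.4 = 0.008840 m³/s
w_2 = (3.8 − 0.0)/2 = 1.9 m; q_2 = 0.20 × 0.19 × 1.9 = 0.07220 m³/s
w_3 = (6.0 − 0.8)/2 = 2.6 m; q_3 = 0.30 × 0.38 × 2.6 = 0.2964 m³/s
w_4 = (8.3 − 3.8)/2 = 2.25 m; q_4 = 0.27 × 0.36 × 2.25 = 0.2187 m³/s
w_5 = (9.0 − 6.0)/2 = 1.5 m; q_5 = 0.30 × 0.23 × 1.5 = 0.1035 m³/s
w_6 = (9.0 − 8.3)/2 = 0.35 m; q_6 = 0.15 × 0.09 × 0.35 = 0.004725 m³/s
Q = Σ qᵢ = 0.7044 m³/s

0.704 m³/s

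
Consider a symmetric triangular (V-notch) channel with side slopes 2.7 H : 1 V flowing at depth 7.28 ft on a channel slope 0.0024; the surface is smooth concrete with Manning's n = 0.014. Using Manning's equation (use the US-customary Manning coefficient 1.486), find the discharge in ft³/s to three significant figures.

A = z·y² = 2.7×7.28² = 143.1 ft²
P = 2y√(1+z²) = 2×7.28×√(1+2.7²) = 41.92 ft
R = A/P = 143.1/41.92 = 3.413 ft
Q = (1.486/n)·A·R^(2/3)·S^(1/2) = (1.486/0.014) × 143.1 × 3.413^(2/3) × 0.0024^(1/2) = 1687 ft³/s

1690 ft³/s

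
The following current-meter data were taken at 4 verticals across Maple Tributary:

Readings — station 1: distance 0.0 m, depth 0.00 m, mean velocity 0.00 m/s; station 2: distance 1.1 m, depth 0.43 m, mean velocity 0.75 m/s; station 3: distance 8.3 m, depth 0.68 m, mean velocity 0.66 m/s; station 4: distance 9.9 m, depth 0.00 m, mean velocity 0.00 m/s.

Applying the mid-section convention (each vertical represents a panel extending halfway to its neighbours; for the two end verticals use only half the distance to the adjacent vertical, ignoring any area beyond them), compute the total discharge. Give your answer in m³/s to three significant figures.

3.31 m³/s

w_2 = (8.3 − 0.0)/2 = 4.15 m; q_2 = 0.75 × 0.43 × 4.15 = 1.338 m³/s
w_3 = (9.9 − 1.1)/2 = 4.4 m; q_3 = 0.66 × 0.68 × 4.4 = 1.975 m³/s
Stations 1, 4 contribute zero (depth or velocity is 0).
Q = Σ qᵢ = 3.313 m³/s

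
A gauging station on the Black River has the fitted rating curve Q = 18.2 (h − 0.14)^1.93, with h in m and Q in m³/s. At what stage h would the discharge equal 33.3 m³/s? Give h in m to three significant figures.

h − h₀ = (Q/C)^(1/b) = (33.3/18.2)^(1/1.93) = 1.368 m
h = 0.14 + 1.368 = 1.508 m

1.51 m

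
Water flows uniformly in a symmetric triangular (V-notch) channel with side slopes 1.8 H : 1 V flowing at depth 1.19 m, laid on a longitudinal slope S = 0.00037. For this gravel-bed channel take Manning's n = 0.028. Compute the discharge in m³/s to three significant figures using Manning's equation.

1.13 m³/s

A = z·y² = 1.8×1.19² = 2.549 m²
P = 2y√(1+z²) = 2×1.19×√(1+1.8²) = 4.901 m
R = A/P = 2.549/4.901 = 0.5201 m
Q = (1/n)·A·R^(2/3)·S^(1/2) = (1/0.028) × 2.549 × 0.5201^(2/3) × 0.00037^(1/2) = 1.133 m³/s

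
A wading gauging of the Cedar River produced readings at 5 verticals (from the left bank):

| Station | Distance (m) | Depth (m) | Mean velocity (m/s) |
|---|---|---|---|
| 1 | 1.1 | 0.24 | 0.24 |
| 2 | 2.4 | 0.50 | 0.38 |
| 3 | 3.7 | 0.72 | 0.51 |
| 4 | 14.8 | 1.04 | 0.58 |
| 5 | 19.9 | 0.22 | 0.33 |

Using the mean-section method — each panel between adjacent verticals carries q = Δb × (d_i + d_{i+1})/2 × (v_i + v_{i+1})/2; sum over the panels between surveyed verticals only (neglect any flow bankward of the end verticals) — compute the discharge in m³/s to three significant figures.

7.29 m³/s

Panel 1-2: Δb = 1.3 m, d̄ = (0.24+0.50)/2 = 0.37, v̄ = (0.24+0.38)/2 = 0.31 → q = 1.3×0.37×0.31 = 0.1491 m³/s
Panel 2-3: Δb = 1.3 m, d̄ = (0.50+0.72)/2 = 0.61, v̄ = (0.38+0.51)/2 = 0.445 → q = 1.3×0.61×0.445 = 0.3529 m³/s
Panel 3-4: Δb = 11.1 m, d̄ = (0.72+1.04)/2 = 0.88, v̄ = (0.51+0.58)/2 = 0.545 → q = 11.1×0.88×0.545 = 5.324 m³/s
Panel 4-5: Δb = 5.1 m, d̄ = (1.04+0.22)/2 = 0.63, v̄ = (0.58+0.33)/2 = 0.455 → q = 5.1×0.63×0.455 = 1.462 m³/s
Q = Σ q = 7.287 m³/s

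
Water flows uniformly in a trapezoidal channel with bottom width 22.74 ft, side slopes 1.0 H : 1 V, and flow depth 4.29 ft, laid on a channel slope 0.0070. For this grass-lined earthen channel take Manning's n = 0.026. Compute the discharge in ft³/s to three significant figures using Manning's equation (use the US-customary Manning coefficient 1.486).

A = (b + z·y)·y = (22.74 + 1.0×4.29)×4.29 = 116.0 ft²
P = b + 2y√(1+z²) = 22.74 + 2×4.29×√(1+1.0²) = 34.87 ft
R = A/P = 116.0/34.87 = 3.325 ft
Q = (1.486/n)·A·R^(2/3)·S^(1/2) = (1.486/0.026) × 116.0 × 3.325^(2/3) × 0.0070^(1/2) = 1235 ft³/s

1240 ft³/s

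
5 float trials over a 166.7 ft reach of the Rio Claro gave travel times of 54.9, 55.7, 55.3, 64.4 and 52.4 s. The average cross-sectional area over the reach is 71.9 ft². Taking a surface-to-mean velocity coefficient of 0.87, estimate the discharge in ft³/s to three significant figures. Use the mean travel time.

t̄ = (54.9 + 55.7 + 55.3 + 64.4 + 52.4) / 5 = 56.54 s
v_surface = L / t̄ = 166.7 / 56.54 = 2.948 ft/s
v_mean = 0.87 × 2.948 = 2.565 ft/s
Q = A × v_mean = 71.9 × 2.565 = 184.4 ft³/s

184 ft³/s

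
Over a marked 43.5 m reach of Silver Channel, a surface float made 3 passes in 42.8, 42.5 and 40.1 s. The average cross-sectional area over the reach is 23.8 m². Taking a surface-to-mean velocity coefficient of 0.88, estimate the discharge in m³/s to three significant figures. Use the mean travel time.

t̄ = (42.8 + 42.5 + 40.1) / 3 = 41.8 s
v_surface = L / t̄ = 43.5 / 41.8 = 1.041 m/s
v_mean = 0.88 × 1.041 = 0.9158 m/s
Q = A × v_mean = 23.8 × 0.9158 = 21.80 m³/s

21.8 m³/s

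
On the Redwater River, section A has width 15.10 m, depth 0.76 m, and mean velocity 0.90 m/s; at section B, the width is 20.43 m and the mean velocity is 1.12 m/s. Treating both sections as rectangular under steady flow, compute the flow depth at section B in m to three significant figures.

Q = A₁V₁ = (15.10×0.76) × 0.90 = 10.33 m³/s
d₂ = Q/(b₂ V₂) = 10.33/(20.43×1.12) = 0.4514 m

0.451 m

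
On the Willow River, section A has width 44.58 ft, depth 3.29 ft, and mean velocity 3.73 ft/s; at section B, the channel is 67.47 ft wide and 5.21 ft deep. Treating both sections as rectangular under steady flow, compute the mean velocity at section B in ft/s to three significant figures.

1.56 ft/s

Q = A₁V₁ = (44.58×3.29) × 3.73 = 547.1 ft³/s
A₂ = 67.47 × 5.21 = 351.5 ft²
V₂ = Q/A₂ = 547.1/351.5 = 1.556 ft/s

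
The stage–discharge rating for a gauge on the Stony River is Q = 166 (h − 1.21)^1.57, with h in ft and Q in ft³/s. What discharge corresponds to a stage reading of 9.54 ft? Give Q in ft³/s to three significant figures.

4630 ft³/s

Q = 166 × (9.54 − 1.21)^1.57 = 166 × 8.33^1.57 = 4629 ft³/s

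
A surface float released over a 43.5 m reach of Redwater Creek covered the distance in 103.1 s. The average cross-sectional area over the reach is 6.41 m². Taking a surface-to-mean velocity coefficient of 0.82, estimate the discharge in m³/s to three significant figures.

2.22 m³/s

v_surface = L / t̄ = 43.5 / 103.1 = 0.4219 m/s
v_mean = 0.82 × 0.4219 = 0.3460 m/s
Q = A × v_mean = 6.41 × 0.3460 = 2.218 m³/s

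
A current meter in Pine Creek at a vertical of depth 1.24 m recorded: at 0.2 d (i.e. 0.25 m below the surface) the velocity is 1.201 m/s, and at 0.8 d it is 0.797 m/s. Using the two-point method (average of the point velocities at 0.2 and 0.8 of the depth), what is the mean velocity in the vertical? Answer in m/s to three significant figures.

v̄ = (1.201 + 0.797) / 2 = 0.9990 m/s

0.999 m/s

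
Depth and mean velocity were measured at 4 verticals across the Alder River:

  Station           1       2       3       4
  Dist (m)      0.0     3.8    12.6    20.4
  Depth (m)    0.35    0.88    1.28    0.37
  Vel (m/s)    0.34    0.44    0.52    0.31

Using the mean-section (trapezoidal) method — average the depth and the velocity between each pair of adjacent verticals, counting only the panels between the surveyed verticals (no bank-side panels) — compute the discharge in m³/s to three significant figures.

Panel 1-2: Δb = 3.8 m, d̄ = (0.35+0.88)/2 = 0.615, v̄ = (0.34+0.44)/2 = 0.39 → q = 3.8×0.615×0.39 = 0.9114 m³/s
Panel 2-3: Δb = 8.8 m, d̄ = (0.88+1.28)/2 = 1.08, v̄ = (0.44+0.52)/2 = 0.48 → q = 8.8×1.08×0.48 = 4.562 m³/s
Panel 3-4: Δb = 7.8 m, d̄ = (1.28+0.37)/2 = 0.825, v̄ = (0.52+0.31)/2 = 0.415 → q = 7.8×0.825×0.415 = 2.671 m³/s
Q = Σ q = 8.144 m³/s

8.14 m³/s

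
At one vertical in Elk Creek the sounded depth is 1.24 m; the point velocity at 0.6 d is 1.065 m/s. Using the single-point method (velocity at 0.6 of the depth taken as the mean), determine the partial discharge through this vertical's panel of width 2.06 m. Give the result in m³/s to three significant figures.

2.72 m³/s

v̄ = v₀.₆ = 1.065 m/s
q = v̄ × d × w = 1.065 × 1.24 × 2.06 = 2.720 m³/s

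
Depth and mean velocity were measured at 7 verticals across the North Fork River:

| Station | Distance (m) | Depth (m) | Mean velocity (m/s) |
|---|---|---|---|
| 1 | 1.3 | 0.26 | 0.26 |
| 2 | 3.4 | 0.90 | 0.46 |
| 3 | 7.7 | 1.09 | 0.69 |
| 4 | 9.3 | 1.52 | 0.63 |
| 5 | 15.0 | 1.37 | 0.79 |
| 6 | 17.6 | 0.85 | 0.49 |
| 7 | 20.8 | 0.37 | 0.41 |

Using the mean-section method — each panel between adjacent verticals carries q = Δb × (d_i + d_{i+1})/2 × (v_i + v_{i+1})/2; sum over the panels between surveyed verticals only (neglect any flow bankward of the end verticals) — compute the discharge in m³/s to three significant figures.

Panel 1-2: Δb = 2.1 m, d̄ = (0.26+0.90)/2 = 0.58, v̄ = (0.26+0.46)/2 = 0.36 → q = 2.1×0.58×0.36 = 0.4385 m³/s
Panel 2-3: Δb = 4.3 m, d̄ = (0.90+1.09)/2 = 0.995, v̄ = (0.46+0.69)/2 = 0.575 → q = 4.3×0.995×0.575 = 2.460 m³/s
Panel 3-4: Δb = 1.6 m, d̄ = (1.09+1.52)/2 = 1.305, v̄ = (0.69+0.63)/2 = 0.66 → q = 1.6×1.305×0.66 = 1.378 m³/s
Panel 4-5: Δb = 5.7 m, d̄ = (1.52+1.37)/2 = 1.445, v̄ = (0.63+0.79)/2 = 0.71 → q = 5.7×1.445×0.71 = 5.848 m³/s
Panel 5-6: Δb = 2.6 m, d̄ = (1.37+0.85)/2 = 1.11, v̄ = (0.79+0.49)/2 = 0.64 → q = 2.6×1.11×0.64 = 1.847 m³/s
Panel 6-7: Δb = 3.2 m, d̄ = (0.85+0.37)/2 = 0.61, v̄ = (0.49+0.41)/2 = 0.45 → q = 3.2×0.61×0.45 = 0.8784 m³/s
Q = Σ q = 12.85 m³/s

12.9 m³/s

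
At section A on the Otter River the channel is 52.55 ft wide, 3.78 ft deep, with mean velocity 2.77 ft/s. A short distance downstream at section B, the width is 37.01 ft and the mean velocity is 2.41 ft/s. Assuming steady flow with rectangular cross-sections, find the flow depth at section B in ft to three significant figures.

Q = A₁V₁ = (52.55×3.78) × 2.77 = 550.2 ft³/s
d₂ = Q/(b₂ V₂) = 550.2/(37.01×2.41) = 6.169 ft

6.17 ft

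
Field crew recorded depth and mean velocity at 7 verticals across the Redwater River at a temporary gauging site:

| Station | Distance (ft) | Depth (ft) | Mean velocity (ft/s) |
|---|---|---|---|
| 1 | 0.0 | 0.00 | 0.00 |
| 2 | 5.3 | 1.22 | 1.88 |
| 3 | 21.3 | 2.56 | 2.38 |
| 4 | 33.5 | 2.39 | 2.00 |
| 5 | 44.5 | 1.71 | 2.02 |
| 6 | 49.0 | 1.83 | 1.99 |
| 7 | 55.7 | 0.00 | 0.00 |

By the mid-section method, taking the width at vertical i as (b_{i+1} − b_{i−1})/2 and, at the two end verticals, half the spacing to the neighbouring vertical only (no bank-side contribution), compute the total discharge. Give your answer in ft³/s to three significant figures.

w_2 = (21.3 − 0.0)/2 = 10.65 ft; q_2 = 1.88 × 1.22 × 10.65 = 24.43 ft³/s
w_3 = (33.5 − 5.3)/2 = 14.1 ft; q_3 = 2.38 × 2.56 × 14.1 = 85.91 ft³/s
w_4 = (44.5 − 21.3)/2 = 11.6 ft; q_4 = 2.00 × 2.39 × 11.6 = 55.45 ft³/s
w_5 = (49.0 − 33.5)/2 = 7.75 ft; q_5 = 2.02 × 1.71 × 7.75 = 26.77 ft³/s
w_6 = (55.7 − 44.5)/2 = 5.6 ft; q_6 = 1.99 × 1.83 × 5.6 = 20.39 ft³/s
Stations 1, 7 contribute zero (depth or velocity is 0).
Q = Σ qᵢ = 212.9 ft³/s

213 ft³/s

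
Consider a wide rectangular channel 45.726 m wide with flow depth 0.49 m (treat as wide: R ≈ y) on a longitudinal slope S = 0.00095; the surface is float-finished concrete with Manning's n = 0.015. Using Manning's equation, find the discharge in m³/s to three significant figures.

A = b·y = 45.726 × 0.49 = 22.41 m²
Wide channel: R ≈ y = 0.49 m
Q = (1/n)·A·R^(2/3)·S^(1/2) = (1/0.015) × 22.41 × 0.4900^(2/3) × 0.00095^(1/2) = 28.62 m³/s

28.6 m³/s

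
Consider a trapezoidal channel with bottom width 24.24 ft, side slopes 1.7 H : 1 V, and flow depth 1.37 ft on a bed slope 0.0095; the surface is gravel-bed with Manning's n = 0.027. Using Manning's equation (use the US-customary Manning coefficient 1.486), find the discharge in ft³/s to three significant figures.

224 ft³/s

A = (b + z·y)·y = (24.24 + 1.7×1.37)×1.37 = 36.40 ft²
P = b + 2y√(1+z²) = 24.24 + 2×1.37×√(1+1.7²) = 29.64 ft
R = A/P = 36.40/29.64 = 1.228 ft
Q = (1.486/n)·A·R^(2/3)·S^(1/2) = (1.486/0.027) × 36.40 × 1.228^(2/3) × 0.0095^(1/2) = 223.9 ft³/s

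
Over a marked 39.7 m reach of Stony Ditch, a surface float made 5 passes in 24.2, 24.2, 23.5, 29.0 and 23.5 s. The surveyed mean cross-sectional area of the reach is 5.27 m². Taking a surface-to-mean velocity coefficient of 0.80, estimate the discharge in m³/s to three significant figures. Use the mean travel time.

6.73 m³/s

t̄ = (24.2 + 24.2 + 23.5 + 29.0 + 23.5) / 5 = 24.88 s
v_surface = L / t̄ = 39.7 / 24.88 = 1.596 m/s
v_mean = 0.80 × 1.596 = 1.277 m/s
Q = A × v_mean = 5.27 × 1.277 = 6.727 m³/s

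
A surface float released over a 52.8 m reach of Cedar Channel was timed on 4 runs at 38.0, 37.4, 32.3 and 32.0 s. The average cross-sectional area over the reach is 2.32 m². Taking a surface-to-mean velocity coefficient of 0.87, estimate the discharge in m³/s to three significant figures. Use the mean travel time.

3.05 m³/s

t̄ = (38.0 + 37.4 + 32.3 + 32.0) / 4 = 34.925 s
v_surface = L / t̄ = 52.8 / 34.925 = 1.512 m/s
v_mean = 0.87 × 1.512 = 1.315 m/s
Q = A × v_mean = 2.32 × 1.315 = 3.051 m³/s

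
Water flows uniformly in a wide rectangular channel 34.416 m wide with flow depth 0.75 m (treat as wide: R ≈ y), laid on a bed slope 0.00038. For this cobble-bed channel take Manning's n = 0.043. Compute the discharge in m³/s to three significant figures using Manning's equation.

A = b·y = 34.416 × 0.75 = 25.81 m²
Wide channel: R ≈ y = 0.75 m
Q = (1/n)·A·R^(2/3)·S^(1/2) = (1/0.043) × 25.81 × 0.7500^(2/3) × 0.00038^(1/2) = 9.659 m³/s

9.66 m³/s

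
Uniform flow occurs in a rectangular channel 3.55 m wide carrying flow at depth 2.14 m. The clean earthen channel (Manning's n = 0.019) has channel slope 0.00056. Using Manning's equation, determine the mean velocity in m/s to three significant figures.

A = b·y = 3.55 × 2.14 = 7.597 m²
P = b + 2y = 3.55 + 2×2.14 = 7.830 m
R = A/P = 7.597/7.830 = 0.9702 m
Q = (1/n)·A·R^(2/3)·S^(1/2) = (1/0.019) × 7.597 × 0.9702^(2/3) × 0.00056^(1/2) = 9.273 m³/s
V = Q/A = 9.273/7.597 = 1.221 m/s

1.22 m/s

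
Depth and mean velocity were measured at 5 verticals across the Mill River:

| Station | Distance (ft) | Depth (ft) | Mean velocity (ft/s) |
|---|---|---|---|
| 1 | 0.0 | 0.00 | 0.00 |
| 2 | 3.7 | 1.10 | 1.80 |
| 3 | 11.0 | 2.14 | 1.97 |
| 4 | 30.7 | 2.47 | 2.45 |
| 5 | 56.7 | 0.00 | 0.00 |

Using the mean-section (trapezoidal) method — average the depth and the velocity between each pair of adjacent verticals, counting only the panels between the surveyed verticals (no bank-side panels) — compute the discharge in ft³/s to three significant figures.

Panel 1-2: Δb = 3.7 ft, d̄ = (0.00+1.10)/2 = 0.55, v̄ = (0.00+1.80)/2 = 0.9 → q = 3.7×0.55×0.9 = 1.832 ft³/s
Panel 2-3: Δb = 7.3 ft, d̄ = (1.10+2.14)/2 = 1.62, v̄ = (1.80+1.97)/2 = 1.885 → q = 7.3×1.62×1.885 = 22.29 ft³/s
Panel 3-4: Δb = 19.7 ft, d̄ = (2.14+2.47)/2 = 2.305, v̄ = (1.97+2.45)/2 = 2.21 → q = 19.7×2.305×2.21 = 100.4 ft³/s
Panel 4-5: Δb = 26 ft, d̄ = (2.47+0.00)/2 = 1.235, v̄ = (2.45+0.00)/2 = 1.225 → q = 26×1.235×1.225 = 39.33 ft³/s
Q = Σ q = 163.8 ft³/s

164 ft³/s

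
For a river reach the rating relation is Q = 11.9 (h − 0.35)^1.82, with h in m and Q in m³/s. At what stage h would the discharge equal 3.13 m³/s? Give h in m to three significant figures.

h − h₀ = (Q/C)^(1/b) = (3.13/11.9)^(1/1.82) = 0.4801 m
h = 0.35 + 0.4801 = 0.8301 m

0.830 m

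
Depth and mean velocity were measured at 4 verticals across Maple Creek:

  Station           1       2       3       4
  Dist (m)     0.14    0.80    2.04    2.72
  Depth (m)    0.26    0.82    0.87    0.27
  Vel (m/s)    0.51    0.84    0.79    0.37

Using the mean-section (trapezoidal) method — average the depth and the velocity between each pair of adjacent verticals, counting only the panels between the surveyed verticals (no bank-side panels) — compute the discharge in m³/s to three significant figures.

Panel 1-2: Δb = 0.66 m, d̄ = (0.26+0.82)/2 = 0.54, v̄ = (0.51+0.84)/2 = 0.675 → q = 0.66×0.54×0.675 = 0.2406 m³/s
Panel 2-3: Δb = 1.24 m, d̄ = (0.82+0.87)/2 = 0.845, v̄ = (0.84+0.79)/2 = 0.815 → q = 1.24×0.845×0.815 = 0.8540 m³/s
Panel 3-4: Δb = 0.68 m, d̄ = (0.87+0.27)/2 = 0.57, v̄ = (0.79+0.37)/2 = 0.58 → q = 0.68×0.57×0.58 = 0.2248 m³/s
Q = Σ q = 1.319 m³/s

1.32 m³/s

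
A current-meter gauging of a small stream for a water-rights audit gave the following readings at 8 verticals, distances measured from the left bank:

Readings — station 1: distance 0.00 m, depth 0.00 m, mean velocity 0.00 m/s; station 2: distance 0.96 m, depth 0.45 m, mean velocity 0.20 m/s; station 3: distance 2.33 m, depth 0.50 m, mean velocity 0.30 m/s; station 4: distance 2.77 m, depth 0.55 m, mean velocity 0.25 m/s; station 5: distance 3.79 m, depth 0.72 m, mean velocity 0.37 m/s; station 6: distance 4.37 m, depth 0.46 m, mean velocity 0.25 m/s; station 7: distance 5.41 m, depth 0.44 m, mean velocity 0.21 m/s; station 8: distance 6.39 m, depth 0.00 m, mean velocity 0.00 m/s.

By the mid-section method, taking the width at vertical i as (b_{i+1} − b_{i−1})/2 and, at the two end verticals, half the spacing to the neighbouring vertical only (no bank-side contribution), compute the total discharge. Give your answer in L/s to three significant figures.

w_2 = (2.33 − 0.00)/2 = 1.165 m; q_2 = 0.20 × 0.45 × 1.165 = 0.1049 m³/s
w_3 = (2.77 − 0.96)/2 = 0.905 m; q_3 = 0.30 × 0.50 × 0.905 = 0.1358 m³/s
w_4 = (3.79 − 2.33)/2 = 0.73 m; q_4 = 0.25 × 0.55 × 0.73 = 0.1004 m³/s
w_5 = (4.37 − 2.77)/2 = 0.8 m; q_5 = 0.37 × 0.72 × 0.8 = 0.2131 m³/s
w_6 = (5.41 − 3.79)/2 = 0.81 m; q_6 = 0.25 × 0.46 × 0.81 = 0.09315 m³/s
w_7 = (6.39 − 4.37)/2 = 1.01 m; q_7 = 0.21 × 0.44 × 1.01 = 0.09332 m³/s
Stations 1, 8 contribute zero (depth or velocity is 0).
Q = Σ qᵢ = 0.7406 m³/s
= 0.7406 × 1000 = 740.6 L/s

741 L/s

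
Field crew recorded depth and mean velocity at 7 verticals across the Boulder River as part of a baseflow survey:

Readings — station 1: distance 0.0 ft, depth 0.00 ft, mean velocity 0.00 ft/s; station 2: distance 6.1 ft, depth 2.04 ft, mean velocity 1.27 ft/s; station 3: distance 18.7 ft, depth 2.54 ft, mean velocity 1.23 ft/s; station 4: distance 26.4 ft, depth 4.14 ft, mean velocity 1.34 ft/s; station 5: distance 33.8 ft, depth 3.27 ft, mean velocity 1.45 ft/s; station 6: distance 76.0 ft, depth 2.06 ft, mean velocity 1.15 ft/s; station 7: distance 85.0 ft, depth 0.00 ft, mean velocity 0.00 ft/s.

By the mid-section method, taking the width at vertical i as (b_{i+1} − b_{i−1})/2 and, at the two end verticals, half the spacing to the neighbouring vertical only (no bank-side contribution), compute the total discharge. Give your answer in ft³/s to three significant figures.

276 ft³/s

w_2 = (18.7 − 0.0)/2 = 9.35 ft; q_2 = 1.27 × 2.04 × 9.35 = 24.22 ft³/s
w_3 = (26.4 − 6.1)/2 = 10.15 ft; q_3 = 1.23 × 2.54 × 10.15 = 31.71 ft³/s
w_4 = (33.8 − 18.7)/2 = 7.55 ft; q_4 = 1.34 × 4.14 × 7.55 = 41.88 ft³/s
w_5 = (76.0 − 26.4)/2 = 24.8 ft; q_5 = 1.45 × 3.27 × 24.8 = 117.6 ft³/s
w_6 = (85.0 − 33.8)/2 = 25.6 ft; q_6 = 1.15 × 2.06 × 25.6 = 60.65 ft³/s
Stations 1, 7 contribute zero (depth or velocity is 0).
Q = Σ qᵢ = 276.1 ft³/s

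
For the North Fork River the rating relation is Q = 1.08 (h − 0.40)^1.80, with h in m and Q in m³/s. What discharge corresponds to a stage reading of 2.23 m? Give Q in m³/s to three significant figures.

3.21 m³/s

Q = 1.08 × (2.23 − 0.40)^1.80 = 1.08 × 1.83^1.80 = 3.205 m³/s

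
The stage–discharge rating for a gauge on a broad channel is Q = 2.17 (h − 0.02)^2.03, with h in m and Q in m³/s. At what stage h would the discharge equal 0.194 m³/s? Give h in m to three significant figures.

0.324 m

h − h₀ = (Q/C)^(1/b) = (0.194/2.17)^(1/2.03) = 0.3044 m
h = 0.02 + 0.3044 = 0.3244 m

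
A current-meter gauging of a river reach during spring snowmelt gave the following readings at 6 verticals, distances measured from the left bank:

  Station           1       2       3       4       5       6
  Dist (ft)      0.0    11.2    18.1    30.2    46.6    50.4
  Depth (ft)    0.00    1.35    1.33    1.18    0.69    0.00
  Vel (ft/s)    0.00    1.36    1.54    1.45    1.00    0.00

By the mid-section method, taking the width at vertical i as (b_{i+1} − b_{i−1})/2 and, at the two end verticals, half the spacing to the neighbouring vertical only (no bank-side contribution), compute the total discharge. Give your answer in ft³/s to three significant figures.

67.4 ft³/s

w_2 = (18.1 − 0.0)/2 = 9.05 ft; q_2 = 1.36 × 1.35 × 9.05 = 16.62 ft³/s
w_3 = (30.2 − 11.2)/2 = 9.5 ft; q_3 = 1.54 × 1.33 × 9.5 = 19.46 ft³/s
w_4 = (46.6 − 18.1)/2 = 14.25 ft; q_4 = 1.45 × 1.18 × 14.25 = 24.38 ft³/s
w_5 = (50.4 − 30.2)/2 = 10.1 ft; q_5 = 1.00 × 0.69 × 10.1 = 6.969 ft³/s
Stations 1, 6 contribute zero (depth or velocity is 0).
Q = Σ qᵢ = 67.42 ft³/s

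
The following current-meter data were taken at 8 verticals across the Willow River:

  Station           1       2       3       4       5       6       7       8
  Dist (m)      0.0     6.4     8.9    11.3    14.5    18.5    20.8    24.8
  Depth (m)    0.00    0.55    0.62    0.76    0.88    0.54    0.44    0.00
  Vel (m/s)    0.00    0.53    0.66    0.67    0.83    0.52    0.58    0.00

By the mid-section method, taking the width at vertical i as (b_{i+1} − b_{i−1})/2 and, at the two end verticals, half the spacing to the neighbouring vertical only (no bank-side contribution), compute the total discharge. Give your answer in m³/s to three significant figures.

w_2 = (8.9 − 0.0)/2 = 4.45 m; q_2 = 0.53 × 0.55 × 4.45 = 1.297 m³/s
w_3 = (11.3 − 6.4)/2 = 2.45 m; q_3 = 0.66 × 0.62 × 2.45 = 1.003 m³/s
w_4 = (14.5 − 8.9)/2 = 2.8 m; q_4 = 0.67 × 0.76 × 2.8 = 1.426 m³/s
w_5 = (18.5 − 11.3)/2 = 3.6 m; q_5 = 0.83 × 0.88 × 3.6 = 2.629 m³/s
w_6 = (20.8 − 14.5)/2 = 3.15 m; q_6 = 0.52 × 0.54 × 3.15 = 0.8845 m³/s
w_7 = (24.8 − 18.5)/2 = 3.15 m; q_7 = 0.58 × 0.44 × 3.15 = 0.8039 m³/s
Stations 1, 8 contribute zero (depth or velocity is 0).
Q = Σ qᵢ = 8.043 m³/s

8.04 m³/s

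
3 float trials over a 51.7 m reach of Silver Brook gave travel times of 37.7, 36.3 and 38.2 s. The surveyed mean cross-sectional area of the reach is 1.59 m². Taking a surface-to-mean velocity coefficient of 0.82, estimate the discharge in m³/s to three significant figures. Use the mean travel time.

t̄ = (37.7 + 36.3 + 38.2) / 3 = 37.4 s
v_surface = L / t̄ = 51.7 / 37.4 = 1.382 m/s
v_mean = 0.82 × 1.382 = 1.134 m/s
Q = A × v_mean = 1.59 × 1.134 = 1.802 m³/s

1.80 m³/s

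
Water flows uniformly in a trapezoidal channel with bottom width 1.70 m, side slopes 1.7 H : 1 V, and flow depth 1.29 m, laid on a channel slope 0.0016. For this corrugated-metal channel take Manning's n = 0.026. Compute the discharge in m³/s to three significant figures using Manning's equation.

A = (b + z·y)·y = (1.70 + 1.7×1.29)×1.29 = 5.022 m²
P = b + 2y√(1+z²) = 1.70 + 2×1.29×√(1+1.7²) = 6.789 m
R = A/P = 5.022/6.789 = 0.7398 m
Q = (1/n)·A·R^(2/3)·S^(1/2) = (1/0.026) × 5.022 × 0.7398^(2/3) × 0.0016^(1/2) = 6.320 m³/s

6.32 m³/s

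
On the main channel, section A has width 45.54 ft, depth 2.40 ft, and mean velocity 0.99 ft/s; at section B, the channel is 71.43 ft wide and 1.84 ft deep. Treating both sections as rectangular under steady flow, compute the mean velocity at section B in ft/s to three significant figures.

0.823 ft/s

Q = A₁V₁ = (45.54×2.40) × 0.99 = 108.2 ft³/s
A₂ = 71.43 × 1.84 = 131.4 ft²
V₂ = Q/A₂ = 108.2/131.4 = 0.8233 ft/s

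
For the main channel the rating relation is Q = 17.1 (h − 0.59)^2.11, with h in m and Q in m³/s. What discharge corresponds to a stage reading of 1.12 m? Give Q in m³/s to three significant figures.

Q = 17.1 × (1.12 − 0.59)^2.11 = 17.1 × 0.53^2.11 = 4.479 m³/s

4.48 m³/s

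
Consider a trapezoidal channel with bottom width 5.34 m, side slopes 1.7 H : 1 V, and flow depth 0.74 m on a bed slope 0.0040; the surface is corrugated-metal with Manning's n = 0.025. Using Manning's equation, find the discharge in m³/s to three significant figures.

A = (b + z·y)·y = (5.34 + 1.7×0.74)×0.74 = 4.883 m²
P = b + 2y√(1+z²) = 5.34 + 2×0.74×√(1+1.7²) = 8.259 m
R = A/P = 4.883/8.259 = 0.5912 m
Q = (1/n)·A·R^(2/3)·S^(1/2) = (1/0.025) × 4.883 × 0.5912^(2/3) × 0.0040^(1/2) = 8.701 m³/s

8.70 m³/s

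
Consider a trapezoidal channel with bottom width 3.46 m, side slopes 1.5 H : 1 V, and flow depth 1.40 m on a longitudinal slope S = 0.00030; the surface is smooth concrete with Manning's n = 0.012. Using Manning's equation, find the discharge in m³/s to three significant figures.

A = (b + z·y)·y = (3.46 + 1.5×1.40)×1.40 = 7.784 m²
P = b + 2y√(1+z²) = 3.46 + 2×1.40×√(1+1.5²) = 8.508 m
R = A/P = 7.784/8.508 = 0.9149 m
Q = (1/n)·A·R^(2/3)·S^(1/2) = (1/0.012) × 7.784 × 0.9149^(2/3) × 0.00030^(1/2) = 10.59 m³/s

10.6 m³/s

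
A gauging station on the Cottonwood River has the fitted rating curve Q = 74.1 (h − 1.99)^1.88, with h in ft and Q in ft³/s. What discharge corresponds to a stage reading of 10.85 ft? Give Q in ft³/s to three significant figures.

4480 ft³/s

Q = 74.1 × (10.85 − 1.99)^1.88 = 74.1 × 8.86^1.88 = 4477 ft³/s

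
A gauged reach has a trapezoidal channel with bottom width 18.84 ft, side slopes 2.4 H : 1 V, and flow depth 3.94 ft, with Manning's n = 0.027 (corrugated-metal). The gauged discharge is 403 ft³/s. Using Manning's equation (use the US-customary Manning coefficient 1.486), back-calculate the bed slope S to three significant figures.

0.00108

A = (b + z·y)·y = (18.84 + 2.4×3.94)×3.94 = 111.5 ft²
P = b + 2y√(1+z²) = 18.84 + 2×3.94×√(1+2.4²) = 39.33 ft
R = A/P = 111.5/39.33 = 2.835 ft
S = (Q·n / (1.486·A·R^(2/3)))² = (403×0.027 / (1.486×111.5×2.003))² = 0.001075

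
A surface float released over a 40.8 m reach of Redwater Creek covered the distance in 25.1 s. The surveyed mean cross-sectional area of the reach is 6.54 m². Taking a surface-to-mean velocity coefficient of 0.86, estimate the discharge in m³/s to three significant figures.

v_surface = L / t̄ = 40.8 / 25.1 = 1.625 m/s
v_mean = 0.86 × 1.625 = 1.398 m/s
Q = A × v_mean = 6.54 × 1.398 = 9.142 m³/s

9.14 m³/s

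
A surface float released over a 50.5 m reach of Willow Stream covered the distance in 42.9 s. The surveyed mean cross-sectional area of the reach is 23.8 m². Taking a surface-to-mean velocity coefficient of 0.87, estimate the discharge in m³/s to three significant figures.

24.4 m³/s

v_surface = L / t̄ = 50.5 / 42.9 = 1.177 m/s
v_mean = 0.87 × 1.177 = 1.024 m/s
Q = A × v_mean = 23.8 × 1.024 = 24.37 m³/s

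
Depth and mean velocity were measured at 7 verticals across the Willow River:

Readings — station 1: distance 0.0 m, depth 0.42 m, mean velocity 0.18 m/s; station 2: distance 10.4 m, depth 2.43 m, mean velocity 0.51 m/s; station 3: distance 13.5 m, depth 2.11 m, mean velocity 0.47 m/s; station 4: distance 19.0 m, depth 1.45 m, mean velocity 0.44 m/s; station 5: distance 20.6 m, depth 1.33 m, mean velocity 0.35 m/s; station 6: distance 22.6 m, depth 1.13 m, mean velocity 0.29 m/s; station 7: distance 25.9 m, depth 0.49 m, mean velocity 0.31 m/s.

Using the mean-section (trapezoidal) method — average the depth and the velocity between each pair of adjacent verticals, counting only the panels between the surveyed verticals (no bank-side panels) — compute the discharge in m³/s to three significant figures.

Panel 1-2: Δb = 10.4 m, d̄ = (0.42+2.43)/2 = 1.425, v̄ = (0.18+0.51)/2 = 0.345 → q = 10.4×1.425×0.345 = 5.113 m³/s
Panel 2-3: Δb = 3.1 m, d̄ = (2.43+2.11)/2 = 2.27, v̄ = (0.51+0.47)/2 = 0.49 → q = 3.1×2.27×0.49 = 3.448 m³/s
Panel 3-4: Δb = 5.5 m, d̄ = (2.11+1.45)/2 = 1.78, v̄ = (0.47+0.44)/2 = 0.455 → q = 5.5×1.78×0.455 = 4.454 m³/s
Panel 4-5: Δb = 1.6 m, d̄ = (1.45+1.33)/2 = 1.39, v̄ = (0.44+0.35)/2 = 0.395 → q = 1.6×1.39×0.395 = 0.8785 m³/s
Panel 5-6: Δb = 2 m, d̄ = (1.33+1.13)/2 = 1.23, v̄ = (0.35+0.29)/2 = 0.32 → q = 2×1.23×0.32 = 0.7872 m³/s
Panel 6-7: Δb = 3.3 m, d̄ = (1.13+0.49)/2 = 0.81, v̄ = (0.29+0.31)/2 = 0.3 → q = 3.3×0.81×0.3 = 0.8019 m³/s
Q = Σ q = 15.48 m³/s

15.5 m³/s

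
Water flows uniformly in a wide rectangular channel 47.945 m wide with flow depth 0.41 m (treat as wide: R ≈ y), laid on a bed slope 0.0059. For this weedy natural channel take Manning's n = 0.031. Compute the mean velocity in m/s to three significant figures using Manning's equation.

1.37 m/s

A = b·y = 47.945 × 0.41 = 19.66 m²
Wide channel: R ≈ y = 0.41 m
Q = (1/n)·A·R^(2/3)·S^(1/2) = (1/0.031) × 19.66 × 0.4100^(2/3) × 0.0059^(1/2) = 26.88 m³/s
V = Q/A = 26.88/19.66 = 1.367 m/s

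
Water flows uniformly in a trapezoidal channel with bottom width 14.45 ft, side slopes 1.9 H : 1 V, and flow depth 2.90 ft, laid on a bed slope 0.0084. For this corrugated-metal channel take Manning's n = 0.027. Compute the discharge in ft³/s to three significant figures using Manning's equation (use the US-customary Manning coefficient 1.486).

487 ft³/s

A = (b + z·y)·y = (14.45 + 1.9×2.90)×2.90 = 57.88 ft²
P = b + 2y√(1+z²) = 14.45 + 2×2.90×√(1+1.9²) = 26.90 ft
R = A/P = 57.88/26.90 = 2.152 ft
Q = (1.486/n)·A·R^(2/3)·S^(1/2) = (1.486/0.027) × 57.88 × 2.152^(2/3) × 0.0084^(1/2) = 486.6 ft³/s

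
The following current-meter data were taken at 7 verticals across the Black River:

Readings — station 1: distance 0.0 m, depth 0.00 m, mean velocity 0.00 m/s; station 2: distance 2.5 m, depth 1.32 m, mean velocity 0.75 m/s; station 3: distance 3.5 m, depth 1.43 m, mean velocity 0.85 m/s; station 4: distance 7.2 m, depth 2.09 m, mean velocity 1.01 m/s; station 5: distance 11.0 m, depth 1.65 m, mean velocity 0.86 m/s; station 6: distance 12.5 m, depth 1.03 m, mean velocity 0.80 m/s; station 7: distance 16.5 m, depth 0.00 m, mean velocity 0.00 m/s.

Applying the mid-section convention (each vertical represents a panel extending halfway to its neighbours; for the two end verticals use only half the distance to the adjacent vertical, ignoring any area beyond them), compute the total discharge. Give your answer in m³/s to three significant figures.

w_2 = (3.5 − 0.0)/2 = 1.75 m; q_2 = 0.75 × 1.32 × 1.75 = 1.733 m³/s
w_3 = (7.2 − 2.5)/2 = 2.35 m; q_3 = 0.85 × 1.43 × 2.35 = 2.856 m³/s
w_4 = (11.0 − 3.5)/2 = 3.75 m; q_4 = 1.01 × 2.09 × 3.75 = 7.916 m³/s
w_5 = (12.5 − 7.2)/2 = 2.65 m; q_5 = 0.86 × 1.65 × 2.65 = 3.760 m³/s
w_6 = (16.5 − 11.0)/2 = 2.75 m; q_6 = 0.80 × 1.03 × 2.75 = 2.266 m³/s
Stations 1, 7 contribute zero (depth or velocity is 0).
Q = Σ qᵢ = 18.53 m³/s

18.5 m³/s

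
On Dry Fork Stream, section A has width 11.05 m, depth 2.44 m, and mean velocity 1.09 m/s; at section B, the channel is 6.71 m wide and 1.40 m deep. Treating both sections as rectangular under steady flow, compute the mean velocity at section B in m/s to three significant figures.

Q = A₁V₁ = (11.05×2.44) × 1.09 = 29.39 m³/s
A₂ = 6.71 × 1.40 = 9.394 m²
V₂ = Q/A₂ = 29.39/9.394 = 3.128 m/s

3.13 m/s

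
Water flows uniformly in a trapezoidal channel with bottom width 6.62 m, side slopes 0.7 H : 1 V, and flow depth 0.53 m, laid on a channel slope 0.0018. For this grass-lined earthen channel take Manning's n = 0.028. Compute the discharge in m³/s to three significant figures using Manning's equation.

3.39 m³/s

A = (b + z·y)·y = (6.62 + 0.7×0.53)×0.53 = 3.705 m²
P = b + 2y√(1+z²) = 6.62 + 2×0.53×√(1+0.7²) = 7.914 m
R = A/P = 3.705/7.914 = 0.4682 m
Q = (1/n)·A·R^(2/3)·S^(1/2) = (1/0.028) × 3.705 × 0.4682^(2/3) × 0.0018^(1/2) = 3.385 m³/s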